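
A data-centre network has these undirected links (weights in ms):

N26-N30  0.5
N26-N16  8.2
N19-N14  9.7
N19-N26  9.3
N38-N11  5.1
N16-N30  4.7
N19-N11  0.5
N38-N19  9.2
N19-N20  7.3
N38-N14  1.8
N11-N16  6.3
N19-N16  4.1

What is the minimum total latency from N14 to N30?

16.2 ms

Enumerating some paths:
N14 → N38 → N11 → N19 → N16 → N30: 1.8+5.1+0.5+4.1+4.7 = 16.2
N14 → N38 → N11 → N19 → N26 → N30: 1.8+5.1+0.5+9.3+0.5 = 17.2
N14 → N38 → N11 → N16 → N30: 1.8+5.1+6.3+4.7 = 17.9
Cheapest is N14 → N38 → N11 → N19 → N16 → N30 at 16.2 ms.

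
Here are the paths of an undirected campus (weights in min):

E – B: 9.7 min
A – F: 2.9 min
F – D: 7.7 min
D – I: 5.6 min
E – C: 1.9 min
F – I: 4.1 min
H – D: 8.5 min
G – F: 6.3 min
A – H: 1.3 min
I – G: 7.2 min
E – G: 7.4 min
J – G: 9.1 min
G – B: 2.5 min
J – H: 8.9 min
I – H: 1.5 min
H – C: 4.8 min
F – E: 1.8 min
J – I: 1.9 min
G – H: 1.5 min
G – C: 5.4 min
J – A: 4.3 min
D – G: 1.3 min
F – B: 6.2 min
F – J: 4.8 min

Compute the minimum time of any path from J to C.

Running Dijkstra from J:
J: 0
I: 1.9  (via J)
H: 3.4  (via I)
A: 4.3  (via J)
F: 4.8  (via J)
G: 4.9  (via H)
D: 6.2  (via G)
E: 6.6  (via F)
B: 7.4  (via G)
C: 8.2  (via H)
Shortest route: J → I → H → C = 8.2 min.

8.2 min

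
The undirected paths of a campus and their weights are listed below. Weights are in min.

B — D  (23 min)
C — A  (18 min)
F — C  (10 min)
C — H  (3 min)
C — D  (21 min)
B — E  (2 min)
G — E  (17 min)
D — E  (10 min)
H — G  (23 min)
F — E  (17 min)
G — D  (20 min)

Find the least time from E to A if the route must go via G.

Shortest E→G: E–G = 17
Best G to A: G–H–C–A costing 44
Total via G: 17 + 44 = 61 min.

61 min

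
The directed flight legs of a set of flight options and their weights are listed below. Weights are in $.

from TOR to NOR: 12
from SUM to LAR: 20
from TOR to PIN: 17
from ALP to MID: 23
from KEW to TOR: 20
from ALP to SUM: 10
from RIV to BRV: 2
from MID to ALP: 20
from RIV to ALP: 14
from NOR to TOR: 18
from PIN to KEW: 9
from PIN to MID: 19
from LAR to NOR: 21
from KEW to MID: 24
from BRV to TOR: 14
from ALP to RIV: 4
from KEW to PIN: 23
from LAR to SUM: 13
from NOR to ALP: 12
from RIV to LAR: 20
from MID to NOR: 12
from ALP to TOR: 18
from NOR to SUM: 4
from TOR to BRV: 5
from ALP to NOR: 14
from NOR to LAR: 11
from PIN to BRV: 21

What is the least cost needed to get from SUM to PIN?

Running Dijkstra from SUM:
SUM: 0
LAR: 20  (via SUM)
NOR: 41  (via LAR)
ALP: 53  (via NOR)
RIV: 57  (via ALP)
TOR: 59  (via NOR)
BRV: 59  (via RIV)
MID: 76  (via ALP)
PIN: 76  (via TOR)
Shortest route: SUM → LAR → NOR → TOR → PIN = $76.

$76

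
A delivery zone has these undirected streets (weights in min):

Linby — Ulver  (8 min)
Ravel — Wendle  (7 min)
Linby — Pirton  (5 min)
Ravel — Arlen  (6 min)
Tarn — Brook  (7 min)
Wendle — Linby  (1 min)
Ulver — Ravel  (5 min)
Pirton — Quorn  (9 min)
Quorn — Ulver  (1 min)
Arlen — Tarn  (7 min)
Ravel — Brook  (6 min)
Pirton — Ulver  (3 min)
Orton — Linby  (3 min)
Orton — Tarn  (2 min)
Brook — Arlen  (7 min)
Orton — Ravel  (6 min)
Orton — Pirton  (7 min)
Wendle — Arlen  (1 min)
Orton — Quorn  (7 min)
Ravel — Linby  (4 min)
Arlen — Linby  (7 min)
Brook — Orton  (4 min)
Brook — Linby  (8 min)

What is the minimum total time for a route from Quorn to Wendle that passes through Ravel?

Shortest Quorn→Ravel: Quorn–Ulver–Ravel = 6
Shortest Ravel→Wendle: Ravel–Linby–Wendle = 5
Total via Ravel: 6 + 5 = 11 min.

11 min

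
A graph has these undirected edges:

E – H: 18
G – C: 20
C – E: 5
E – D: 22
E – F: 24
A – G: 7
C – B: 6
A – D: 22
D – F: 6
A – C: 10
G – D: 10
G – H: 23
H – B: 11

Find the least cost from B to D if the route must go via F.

Shortest B→F: B → C → E → F = 35
Shortest F→D: F → D = 6
Total via F: 35 + 6 = 41.

41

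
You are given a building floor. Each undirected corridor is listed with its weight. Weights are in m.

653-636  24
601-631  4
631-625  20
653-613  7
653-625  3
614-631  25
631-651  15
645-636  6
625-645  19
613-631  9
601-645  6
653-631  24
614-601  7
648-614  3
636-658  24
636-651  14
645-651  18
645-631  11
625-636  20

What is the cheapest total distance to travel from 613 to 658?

49 m

Shortest distances from 613:
613: 0
653: 7  (via 613)
631: 9  (via 613)
625: 10  (via 653)
601: 13  (via 631)
645: 19  (via 601)
614: 20  (via 601)
648: 23  (via 614)
651: 24  (via 631)
636: 25  (via 645)
658: 49  (via 636)
Shortest route: 613–631–601–645–636–658 = 49 m.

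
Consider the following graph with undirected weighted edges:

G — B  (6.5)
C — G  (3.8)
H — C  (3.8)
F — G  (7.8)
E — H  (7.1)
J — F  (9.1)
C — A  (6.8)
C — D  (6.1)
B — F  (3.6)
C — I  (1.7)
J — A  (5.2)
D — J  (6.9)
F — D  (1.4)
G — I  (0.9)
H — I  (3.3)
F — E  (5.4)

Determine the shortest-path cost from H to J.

Running Dijkstra from H:
H: 0
I: 3.3  (via H)
C: 3.8  (via H)
G: 4.2  (via I)
E: 7.1  (via H)
D: 9.9  (via C)
A: 10.6  (via C)
B: 10.7  (via G)
F: 11.3  (via D)
J: 15.8  (via A)
Shortest route: H–C–A–J = 15.8.

15.8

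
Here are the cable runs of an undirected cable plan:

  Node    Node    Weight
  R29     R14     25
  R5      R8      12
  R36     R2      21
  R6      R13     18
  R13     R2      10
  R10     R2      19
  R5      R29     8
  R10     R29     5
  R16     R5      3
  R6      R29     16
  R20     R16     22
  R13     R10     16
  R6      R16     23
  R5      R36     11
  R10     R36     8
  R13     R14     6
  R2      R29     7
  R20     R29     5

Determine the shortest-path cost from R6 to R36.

29

Running Dijkstra from R6:
R6: 0
R29: 16  (via R6)
R13: 18  (via R6)
R10: 21  (via R29)
R20: 21  (via R29)
R16: 23  (via R6)
R2: 23  (via R29)
R5: 24  (via R29)
R14: 24  (via R13)
R36: 29  (via R10)
Shortest route: R6–R29–R10–R36 = 29.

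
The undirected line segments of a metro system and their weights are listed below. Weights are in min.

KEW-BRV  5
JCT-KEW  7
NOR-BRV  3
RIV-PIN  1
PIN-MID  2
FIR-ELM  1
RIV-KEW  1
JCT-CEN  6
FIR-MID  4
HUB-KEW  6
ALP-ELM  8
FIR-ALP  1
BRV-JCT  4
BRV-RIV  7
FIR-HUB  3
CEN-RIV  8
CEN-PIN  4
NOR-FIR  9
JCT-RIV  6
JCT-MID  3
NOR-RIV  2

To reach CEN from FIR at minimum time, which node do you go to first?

MID

Compare a few routes:
FIR–MID–JCT–CEN: 4+3+6 = 13
FIR–MID–PIN–CEN: 4+2+4 = 10
FIR–HUB–KEW–RIV–PIN–CEN: 3+6+1+1+4 = 15
The minimum is 10 min via FIR–MID–PIN–CEN.
So from FIR the first move is to MID.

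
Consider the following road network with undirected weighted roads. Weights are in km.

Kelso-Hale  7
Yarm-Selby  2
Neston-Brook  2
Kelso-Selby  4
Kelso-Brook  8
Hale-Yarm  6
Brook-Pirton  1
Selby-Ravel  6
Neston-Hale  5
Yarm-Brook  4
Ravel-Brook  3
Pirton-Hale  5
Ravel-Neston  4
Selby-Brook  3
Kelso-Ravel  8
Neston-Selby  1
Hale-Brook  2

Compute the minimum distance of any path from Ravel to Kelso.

Settle nodes by increasing distance from Ravel:
Ravel: 0
Brook: 3  (via Ravel)
Pirton: 4  (via Brook)
Neston: 4  (via Ravel)
Hale: 5  (via Brook)
Selby: 5  (via Neston)
Yarm: 7  (via Brook)
Kelso: 8  (via Ravel)
Shortest route: Ravel → Kelso = 8 km.

8 km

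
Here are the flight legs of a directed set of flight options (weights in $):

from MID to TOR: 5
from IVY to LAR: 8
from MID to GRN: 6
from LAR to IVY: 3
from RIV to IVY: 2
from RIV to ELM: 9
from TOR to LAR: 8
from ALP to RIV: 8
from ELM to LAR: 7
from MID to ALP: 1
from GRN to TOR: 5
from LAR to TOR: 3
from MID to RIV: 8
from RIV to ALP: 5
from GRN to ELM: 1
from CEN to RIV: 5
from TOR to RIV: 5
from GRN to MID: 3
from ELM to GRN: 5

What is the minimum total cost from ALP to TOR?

Enumerating some paths:
ALP → RIV → ELM → LAR → TOR: 8+9+7+3 = 27
ALP → RIV → IVY → LAR → TOR: 8+2+8+3 = 21
ALP → RIV → ELM → GRN → TOR: 8+9+5+5 = 27
The minimum is $21 via ALP → RIV → IVY → LAR → TOR.

$21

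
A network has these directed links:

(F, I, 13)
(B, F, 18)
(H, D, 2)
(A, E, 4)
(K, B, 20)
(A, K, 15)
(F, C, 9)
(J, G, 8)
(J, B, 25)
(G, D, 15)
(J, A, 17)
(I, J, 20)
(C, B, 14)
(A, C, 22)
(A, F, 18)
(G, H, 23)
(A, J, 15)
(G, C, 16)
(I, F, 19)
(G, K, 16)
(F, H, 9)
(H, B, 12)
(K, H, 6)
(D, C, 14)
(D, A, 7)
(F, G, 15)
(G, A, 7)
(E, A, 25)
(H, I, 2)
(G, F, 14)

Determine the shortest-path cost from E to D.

48

Running Dijkstra from E:
E: 0
A: 25  (via E)
J: 40  (via A)
K: 40  (via A)
F: 43  (via A)
H: 46  (via K)
C: 47  (via A)
D: 48  (via H)
Shortest route: E–A–K–H–D = 48.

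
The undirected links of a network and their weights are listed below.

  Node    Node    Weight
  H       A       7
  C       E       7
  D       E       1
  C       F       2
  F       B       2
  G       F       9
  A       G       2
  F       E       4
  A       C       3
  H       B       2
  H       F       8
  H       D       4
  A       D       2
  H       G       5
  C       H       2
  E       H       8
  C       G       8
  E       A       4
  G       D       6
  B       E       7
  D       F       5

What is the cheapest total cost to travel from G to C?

5

Enumerating some paths:
G - H - C: 5+2 = 7
G - A - C: 2+3 = 5
Cheapest is G - A - C at 5.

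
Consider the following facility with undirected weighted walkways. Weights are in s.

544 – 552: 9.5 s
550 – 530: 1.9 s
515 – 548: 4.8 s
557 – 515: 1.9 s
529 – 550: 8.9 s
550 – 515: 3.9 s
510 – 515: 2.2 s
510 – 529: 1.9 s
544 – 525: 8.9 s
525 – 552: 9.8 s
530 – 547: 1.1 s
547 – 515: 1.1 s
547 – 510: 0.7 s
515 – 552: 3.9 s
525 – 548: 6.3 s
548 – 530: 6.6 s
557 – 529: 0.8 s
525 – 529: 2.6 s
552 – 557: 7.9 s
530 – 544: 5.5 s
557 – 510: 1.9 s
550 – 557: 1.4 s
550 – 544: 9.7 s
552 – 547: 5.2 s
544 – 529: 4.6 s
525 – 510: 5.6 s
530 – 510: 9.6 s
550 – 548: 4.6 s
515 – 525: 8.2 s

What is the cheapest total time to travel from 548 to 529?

6.8 s

Candidate routes:
548 - 550 - 557 - 529: 4.6+1.4+0.8 = 6.8
548 - 515 - 557 - 529: 4.8+1.9+0.8 = 7.5
The minimum is 6.8 s via 548 - 550 - 557 - 529.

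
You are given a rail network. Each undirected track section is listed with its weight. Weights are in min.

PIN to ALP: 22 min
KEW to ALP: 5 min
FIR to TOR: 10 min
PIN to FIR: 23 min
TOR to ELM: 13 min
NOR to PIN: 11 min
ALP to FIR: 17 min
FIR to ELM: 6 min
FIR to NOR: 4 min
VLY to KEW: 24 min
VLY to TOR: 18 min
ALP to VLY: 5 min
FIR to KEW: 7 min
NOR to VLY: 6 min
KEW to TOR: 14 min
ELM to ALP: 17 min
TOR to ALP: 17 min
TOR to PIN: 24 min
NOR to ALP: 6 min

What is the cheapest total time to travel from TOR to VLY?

Shortest distances from TOR:
TOR: 0
FIR: 10  (via TOR)
ELM: 13  (via TOR)
NOR: 14  (via FIR)
KEW: 14  (via TOR)
ALP: 17  (via TOR)
VLY: 18  (via TOR)
Shortest route: TOR → VLY = 18 min.

18 min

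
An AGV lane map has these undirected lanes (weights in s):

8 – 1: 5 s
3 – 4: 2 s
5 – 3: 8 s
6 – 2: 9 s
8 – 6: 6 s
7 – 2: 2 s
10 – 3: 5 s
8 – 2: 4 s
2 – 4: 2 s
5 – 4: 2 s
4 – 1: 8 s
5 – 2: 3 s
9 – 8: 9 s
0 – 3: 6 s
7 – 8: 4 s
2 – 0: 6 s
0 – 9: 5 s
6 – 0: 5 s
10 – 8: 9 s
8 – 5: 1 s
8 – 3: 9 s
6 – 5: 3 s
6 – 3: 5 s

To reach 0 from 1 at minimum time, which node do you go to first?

8

Enumerating some paths:
1 → 8 → 2 → 0: 5+4+6 = 15
1 → 8 → 6 → 0: 5+6+5 = 16
1 → 8 → 5 → 6 → 0: 5+1+3+5 = 14
1 → 8 → 5 → 2 → 0: 5+1+3+6 = 15
Cheapest is 1 → 8 → 5 → 6 → 0 at 14 s.
So from 1 the first move is to 8.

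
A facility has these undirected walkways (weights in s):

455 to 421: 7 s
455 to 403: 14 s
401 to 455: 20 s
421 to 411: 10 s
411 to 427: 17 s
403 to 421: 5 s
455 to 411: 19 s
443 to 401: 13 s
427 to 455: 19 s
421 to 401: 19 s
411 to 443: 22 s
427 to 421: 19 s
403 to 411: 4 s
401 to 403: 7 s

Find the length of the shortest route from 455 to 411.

16 s

Settle nodes by increasing distance from 455:
455: 0
421: 7  (via 455)
403: 12  (via 421)
411: 16  (via 403)
Shortest route: 455–421–403–411 = 16 s.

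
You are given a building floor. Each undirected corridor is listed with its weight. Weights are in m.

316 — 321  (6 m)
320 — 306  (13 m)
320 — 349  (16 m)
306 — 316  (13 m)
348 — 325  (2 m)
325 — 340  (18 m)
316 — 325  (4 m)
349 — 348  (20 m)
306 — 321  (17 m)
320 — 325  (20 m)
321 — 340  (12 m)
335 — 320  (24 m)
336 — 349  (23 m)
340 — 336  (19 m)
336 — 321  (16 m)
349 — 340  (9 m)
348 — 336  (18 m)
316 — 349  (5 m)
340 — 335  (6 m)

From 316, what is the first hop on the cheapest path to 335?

Enumerating some paths:
316 → 349 → 340 → 335: 5+9+6 = 20
316 → 321 → 340 → 335: 6+12+6 = 24
Cheapest is 316 → 349 → 340 → 335 at 20 m.
So from 316 the first move is to 349.

349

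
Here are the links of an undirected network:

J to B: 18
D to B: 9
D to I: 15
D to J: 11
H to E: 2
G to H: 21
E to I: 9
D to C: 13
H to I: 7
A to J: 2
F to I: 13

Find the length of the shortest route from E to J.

35

Running Dijkstra from E:
E: 0
H: 2  (via E)
I: 9  (via E)
F: 22  (via I)
G: 23  (via H)
D: 24  (via I)
B: 33  (via D)
J: 35  (via D)
Shortest route: E–I–D–J = 35.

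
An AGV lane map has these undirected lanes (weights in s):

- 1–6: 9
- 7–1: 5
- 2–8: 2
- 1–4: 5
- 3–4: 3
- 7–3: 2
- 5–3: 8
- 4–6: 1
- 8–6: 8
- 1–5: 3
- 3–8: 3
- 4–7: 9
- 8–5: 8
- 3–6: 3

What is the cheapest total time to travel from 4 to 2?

Shortest distances from 4:
4: 0
6: 1  (via 4)
3: 3  (via 4)
1: 5  (via 4)
7: 5  (via 3)
8: 6  (via 3)
2: 8  (via 8)
Shortest route: 4 → 3 → 8 → 2 = 8 s.

8 s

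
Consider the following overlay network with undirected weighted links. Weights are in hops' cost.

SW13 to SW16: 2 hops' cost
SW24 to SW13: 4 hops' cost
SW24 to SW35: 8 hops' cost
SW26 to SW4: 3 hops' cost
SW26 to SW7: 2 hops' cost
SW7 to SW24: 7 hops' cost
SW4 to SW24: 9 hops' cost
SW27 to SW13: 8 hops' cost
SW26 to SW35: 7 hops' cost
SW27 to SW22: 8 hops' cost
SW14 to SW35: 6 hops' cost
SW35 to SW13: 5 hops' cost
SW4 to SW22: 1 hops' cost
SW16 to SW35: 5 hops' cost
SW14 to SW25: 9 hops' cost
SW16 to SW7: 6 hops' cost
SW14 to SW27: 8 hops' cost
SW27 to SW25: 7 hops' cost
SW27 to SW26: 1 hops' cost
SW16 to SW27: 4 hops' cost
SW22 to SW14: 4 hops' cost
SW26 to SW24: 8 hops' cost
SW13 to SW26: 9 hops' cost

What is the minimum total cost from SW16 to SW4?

8 hops' cost

Enumerating some paths:
SW16 → SW7 → SW26 → SW4: 6+2+3 = 11
SW16 → SW27 → SW22 → SW4: 4+8+1 = 13
SW16 → SW27 → SW26 → SW4: 4+1+3 = 8
Cheapest is SW16 → SW27 → SW26 → SW4 at 8 hops' cost.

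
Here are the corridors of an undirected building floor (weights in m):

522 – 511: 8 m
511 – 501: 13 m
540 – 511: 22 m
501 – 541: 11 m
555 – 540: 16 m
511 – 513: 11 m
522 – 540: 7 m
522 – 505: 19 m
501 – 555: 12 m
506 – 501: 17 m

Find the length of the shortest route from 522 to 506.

Compare a few routes:
522 - 540 - 511 - 501 - 506: 7+22+13+17 = 59
522 - 511 - 540 - 555 - 501 - 506: 8+22+16+12+17 = 75
522 - 511 - 501 - 506: 8+13+17 = 38
522 - 540 - 555 - 501 - 506: 7+16+12+17 = 52
The minimum is 38 m via 522 - 511 - 501 - 506.

38 m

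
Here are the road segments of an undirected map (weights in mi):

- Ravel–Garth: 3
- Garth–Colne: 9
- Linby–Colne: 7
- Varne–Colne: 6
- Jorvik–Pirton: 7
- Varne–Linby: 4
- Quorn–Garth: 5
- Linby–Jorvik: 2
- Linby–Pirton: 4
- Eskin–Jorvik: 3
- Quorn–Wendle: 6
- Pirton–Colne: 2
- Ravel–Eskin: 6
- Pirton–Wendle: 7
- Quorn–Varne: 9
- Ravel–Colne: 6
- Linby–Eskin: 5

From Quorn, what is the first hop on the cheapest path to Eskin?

Compare a few routes:
Quorn–Wendle–Pirton–Linby–Jorvik–Eskin: 6+7+4+2+3 = 22
Quorn–Varne–Linby–Jorvik–Eskin: 9+4+2+3 = 18
Quorn–Varne–Linby–Eskin: 9+4+5 = 18
Quorn–Garth–Ravel–Eskin: 5+3+6 = 14
The minimum is 14 mi via Quorn–Garth–Ravel–Eskin.
So from Quorn the first move is to Garth.

Garth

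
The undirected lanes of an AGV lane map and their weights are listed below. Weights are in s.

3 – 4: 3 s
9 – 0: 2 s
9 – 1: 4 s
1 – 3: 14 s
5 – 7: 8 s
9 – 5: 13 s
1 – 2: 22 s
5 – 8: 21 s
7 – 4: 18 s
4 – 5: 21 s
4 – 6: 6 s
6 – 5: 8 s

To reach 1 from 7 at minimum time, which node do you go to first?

Candidate routes:
7–5–9–1: 8+13+4 = 25
7–4–3–1: 18+3+14 = 35
The minimum is 25 s via 7–5–9–1.
So from 7 the first move is to 5.

5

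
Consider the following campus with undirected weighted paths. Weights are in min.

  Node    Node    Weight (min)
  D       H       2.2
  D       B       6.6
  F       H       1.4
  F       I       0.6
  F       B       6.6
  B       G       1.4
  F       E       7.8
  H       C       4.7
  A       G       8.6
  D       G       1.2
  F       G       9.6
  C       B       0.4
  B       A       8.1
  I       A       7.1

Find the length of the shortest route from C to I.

6.7 min

Compare a few routes:
C - B - G - D - H - F - I: 0.4+1.4+1.2+2.2+1.4+0.6 = 7.2
C - H - F - I: 4.7+1.4+0.6 = 6.7
C - B - D - H - F - I: 0.4+6.6+2.2+1.4+0.6 = 11.2
C - B - F - I: 0.4+6.6+0.6 = 7.6
Cheapest is C - H - F - I at 6.7 min.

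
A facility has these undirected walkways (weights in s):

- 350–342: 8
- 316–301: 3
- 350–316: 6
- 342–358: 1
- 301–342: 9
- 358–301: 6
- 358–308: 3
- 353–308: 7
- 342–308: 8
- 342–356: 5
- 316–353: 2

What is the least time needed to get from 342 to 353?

Running Dijkstra from 342:
342: 0
358: 1  (via 342)
308: 4  (via 358)
356: 5  (via 342)
301: 7  (via 358)
350: 8  (via 342)
316: 10  (via 301)
353: 11  (via 308)
Shortest route: 342 → 358 → 308 → 353 = 11 s.

11 s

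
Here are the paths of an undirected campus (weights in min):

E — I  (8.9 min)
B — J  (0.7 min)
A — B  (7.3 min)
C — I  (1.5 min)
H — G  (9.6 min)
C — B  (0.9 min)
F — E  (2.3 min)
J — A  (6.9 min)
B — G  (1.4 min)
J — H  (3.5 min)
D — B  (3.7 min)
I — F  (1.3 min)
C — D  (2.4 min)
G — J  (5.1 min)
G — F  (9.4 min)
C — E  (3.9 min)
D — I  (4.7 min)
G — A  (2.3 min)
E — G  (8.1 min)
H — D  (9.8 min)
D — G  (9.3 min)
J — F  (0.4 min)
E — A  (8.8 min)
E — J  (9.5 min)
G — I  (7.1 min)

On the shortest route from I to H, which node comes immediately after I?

Enumerating some paths:
I - C - E - F - J - H: 1.5+3.9+2.3+0.4+3.5 = 11.6
I - F - J - H: 1.3+0.4+3.5 = 5.2
I - C - B - J - H: 1.5+0.9+0.7+3.5 = 6.6
I - C - D - B - J - H: 1.5+2.4+3.7+0.7+3.5 = 11.8
Cheapest is I - F - J - H at 5.2 min.
So from I the first move is to F.

F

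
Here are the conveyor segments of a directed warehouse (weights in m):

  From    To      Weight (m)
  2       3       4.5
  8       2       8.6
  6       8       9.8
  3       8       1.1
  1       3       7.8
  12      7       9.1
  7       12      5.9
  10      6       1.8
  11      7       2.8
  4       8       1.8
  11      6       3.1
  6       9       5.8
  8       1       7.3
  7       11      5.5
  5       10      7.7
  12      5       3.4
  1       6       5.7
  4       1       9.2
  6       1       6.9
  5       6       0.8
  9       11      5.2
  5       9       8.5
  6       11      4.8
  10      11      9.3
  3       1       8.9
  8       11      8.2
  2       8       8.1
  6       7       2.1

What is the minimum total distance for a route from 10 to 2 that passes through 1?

26.2 m

Best 10 to 1: 10 → 6 → 1 costing 8.7
Best 1 to 2: 1 → 3 → 8 → 2 costing 17.5
Total via 1: 8.7 + 17.5 = 26.2 m.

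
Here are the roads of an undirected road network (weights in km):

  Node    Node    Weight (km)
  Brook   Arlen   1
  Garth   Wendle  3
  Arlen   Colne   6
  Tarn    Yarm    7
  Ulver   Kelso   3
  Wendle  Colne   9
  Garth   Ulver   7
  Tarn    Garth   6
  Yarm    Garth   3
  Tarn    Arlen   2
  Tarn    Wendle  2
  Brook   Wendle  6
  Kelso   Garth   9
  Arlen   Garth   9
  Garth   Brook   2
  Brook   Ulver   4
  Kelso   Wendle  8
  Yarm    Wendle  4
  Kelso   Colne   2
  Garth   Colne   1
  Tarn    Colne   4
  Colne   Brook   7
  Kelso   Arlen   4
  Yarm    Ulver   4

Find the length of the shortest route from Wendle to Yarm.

Running Dijkstra from Wendle:
Wendle: 0
Tarn: 2  (via Wendle)
Garth: 3  (via Wendle)
Colne: 4  (via Garth)
Arlen: 4  (via Tarn)
Yarm: 4  (via Wendle)
Shortest route: Wendle → Yarm = 4 km.

4 km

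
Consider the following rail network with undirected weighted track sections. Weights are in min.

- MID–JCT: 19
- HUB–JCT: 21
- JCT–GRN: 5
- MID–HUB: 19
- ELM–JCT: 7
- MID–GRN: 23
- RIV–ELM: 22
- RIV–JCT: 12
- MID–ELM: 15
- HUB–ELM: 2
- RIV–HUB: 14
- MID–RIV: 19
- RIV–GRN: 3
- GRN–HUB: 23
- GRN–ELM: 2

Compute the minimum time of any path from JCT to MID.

19 min

Candidate routes:
JCT–ELM–MID: 7+15 = 22
JCT–MID: 19 = 19
Cheapest is JCT–MID at 19 min.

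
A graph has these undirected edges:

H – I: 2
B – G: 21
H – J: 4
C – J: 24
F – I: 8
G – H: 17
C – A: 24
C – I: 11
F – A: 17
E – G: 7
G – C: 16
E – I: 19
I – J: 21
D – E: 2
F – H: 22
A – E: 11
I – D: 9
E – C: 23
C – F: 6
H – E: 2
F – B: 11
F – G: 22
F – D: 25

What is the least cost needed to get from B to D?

25

Enumerating some paths:
B → F → I → H → E → D: 11+8+2+2+2 = 25
B → F → C → I → H → E → D: 11+6+11+2+2+2 = 34
B → G → E → D: 21+7+2 = 30
B → F → I → D: 11+8+9 = 28
The minimum is 25 via B → F → I → H → E → D.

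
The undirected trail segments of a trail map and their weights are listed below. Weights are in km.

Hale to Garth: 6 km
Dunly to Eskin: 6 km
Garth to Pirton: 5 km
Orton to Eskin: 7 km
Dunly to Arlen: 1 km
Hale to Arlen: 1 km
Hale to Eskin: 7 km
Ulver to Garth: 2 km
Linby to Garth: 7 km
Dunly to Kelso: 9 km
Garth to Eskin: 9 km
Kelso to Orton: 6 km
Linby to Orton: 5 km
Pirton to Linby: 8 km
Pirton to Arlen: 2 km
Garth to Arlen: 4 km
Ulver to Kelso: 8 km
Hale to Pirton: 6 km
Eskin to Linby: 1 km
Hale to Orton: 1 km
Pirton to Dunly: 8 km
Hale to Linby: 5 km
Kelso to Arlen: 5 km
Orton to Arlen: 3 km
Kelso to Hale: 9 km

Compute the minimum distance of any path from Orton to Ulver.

Candidate routes:
Orton - Hale - Arlen - Garth - Ulver: 1+1+4+2 = 8
Orton - Hale - Arlen - Pirton - Garth - Ulver: 1+1+2+5+2 = 11
Orton - Arlen - Garth - Ulver: 3+4+2 = 9
Orton - Hale - Garth - Ulver: 1+6+2 = 9
The minimum is 8 km via Orton - Hale - Arlen - Garth - Ulver.

8 km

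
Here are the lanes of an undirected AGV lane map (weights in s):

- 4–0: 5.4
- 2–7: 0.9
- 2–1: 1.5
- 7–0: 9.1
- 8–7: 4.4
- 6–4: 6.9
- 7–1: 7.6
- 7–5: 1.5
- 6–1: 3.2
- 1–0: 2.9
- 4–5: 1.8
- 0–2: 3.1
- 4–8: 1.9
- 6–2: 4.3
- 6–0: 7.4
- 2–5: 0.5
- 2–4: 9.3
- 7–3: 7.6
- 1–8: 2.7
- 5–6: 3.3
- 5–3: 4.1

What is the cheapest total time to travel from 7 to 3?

5.5 s

Candidate routes:
7–8–4–5–3: 4.4+1.9+1.8+4.1 = 12.2
7–3: 7.6 = 7.6
7–5–3: 1.5+4.1 = 5.6
7–2–5–3: 0.9+0.5+4.1 = 5.5
The minimum is 5.5 s via 7–2–5–3.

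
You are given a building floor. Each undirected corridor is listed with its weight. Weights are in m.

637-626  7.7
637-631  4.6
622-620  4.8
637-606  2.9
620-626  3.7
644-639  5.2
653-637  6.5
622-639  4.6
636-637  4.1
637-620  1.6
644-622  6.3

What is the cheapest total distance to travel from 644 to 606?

15.6 m

Candidate routes:
644 - 622 - 620 - 637 - 606: 6.3+4.8+1.6+2.9 = 15.6
644 - 639 - 622 - 620 - 637 - 606: 5.2+4.6+4.8+1.6+2.9 = 19.1
The minimum is 15.6 m via 644 - 622 - 620 - 637 - 606.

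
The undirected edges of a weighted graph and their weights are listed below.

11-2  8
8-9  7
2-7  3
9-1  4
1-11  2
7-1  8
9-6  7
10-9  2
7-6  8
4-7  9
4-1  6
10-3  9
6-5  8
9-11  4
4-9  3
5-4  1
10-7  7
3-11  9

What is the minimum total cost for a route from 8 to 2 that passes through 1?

Best 8 to 1: 8 → 9 → 1 costing 11
Best 1 to 2: 1 → 11 → 2 costing 10
Total via 1: 11 + 10 = 21.

21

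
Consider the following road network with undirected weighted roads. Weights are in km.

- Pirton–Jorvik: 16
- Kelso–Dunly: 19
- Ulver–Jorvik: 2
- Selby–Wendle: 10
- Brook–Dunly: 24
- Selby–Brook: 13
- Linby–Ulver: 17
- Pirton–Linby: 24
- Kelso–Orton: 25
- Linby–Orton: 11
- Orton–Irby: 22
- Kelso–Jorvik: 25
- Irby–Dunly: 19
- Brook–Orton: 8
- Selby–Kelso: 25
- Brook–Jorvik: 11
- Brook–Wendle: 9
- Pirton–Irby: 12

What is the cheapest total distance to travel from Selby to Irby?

Shortest distances from Selby:
Selby: 0
Wendle: 10  (via Selby)
Brook: 13  (via Selby)
Orton: 21  (via Brook)
Jorvik: 24  (via Brook)
Kelso: 25  (via Selby)
Ulver: 26  (via Jorvik)
Linby: 32  (via Orton)
Dunly: 37  (via Brook)
Pirton: 40  (via Jorvik)
Irby: 43  (via Orton)
Shortest route: Selby → Brook → Orton → Irby = 43 km.

43 km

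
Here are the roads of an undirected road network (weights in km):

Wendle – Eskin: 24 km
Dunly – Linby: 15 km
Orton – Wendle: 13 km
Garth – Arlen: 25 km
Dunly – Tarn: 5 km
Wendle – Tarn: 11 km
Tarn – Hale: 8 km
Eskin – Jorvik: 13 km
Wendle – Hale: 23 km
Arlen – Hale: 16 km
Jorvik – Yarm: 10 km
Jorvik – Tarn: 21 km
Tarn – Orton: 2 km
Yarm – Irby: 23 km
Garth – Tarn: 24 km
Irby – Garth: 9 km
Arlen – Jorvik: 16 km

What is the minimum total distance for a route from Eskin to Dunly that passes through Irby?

84 km

Best Eskin to Irby: Eskin–Jorvik–Yarm–Irby costing 46
Best Irby to Dunly: Irby–Garth–Tarn–Dunly costing 38
Total via Irby: 46 + 38 = 84 km.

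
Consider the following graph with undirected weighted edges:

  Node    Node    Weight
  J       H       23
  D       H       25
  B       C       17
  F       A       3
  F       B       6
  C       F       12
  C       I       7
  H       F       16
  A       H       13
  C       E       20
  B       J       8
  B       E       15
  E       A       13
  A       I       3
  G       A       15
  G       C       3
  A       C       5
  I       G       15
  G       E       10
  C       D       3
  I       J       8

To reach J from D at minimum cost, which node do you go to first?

C

Enumerating some paths:
D - C - A - F - B - J: 3+5+3+6+8 = 25
D - C - B - J: 3+17+8 = 28
D - C - I - J: 3+7+8 = 18
D - C - A - I - J: 3+5+3+8 = 19
Cheapest is D - C - I - J at 18.
So from D the first move is to C.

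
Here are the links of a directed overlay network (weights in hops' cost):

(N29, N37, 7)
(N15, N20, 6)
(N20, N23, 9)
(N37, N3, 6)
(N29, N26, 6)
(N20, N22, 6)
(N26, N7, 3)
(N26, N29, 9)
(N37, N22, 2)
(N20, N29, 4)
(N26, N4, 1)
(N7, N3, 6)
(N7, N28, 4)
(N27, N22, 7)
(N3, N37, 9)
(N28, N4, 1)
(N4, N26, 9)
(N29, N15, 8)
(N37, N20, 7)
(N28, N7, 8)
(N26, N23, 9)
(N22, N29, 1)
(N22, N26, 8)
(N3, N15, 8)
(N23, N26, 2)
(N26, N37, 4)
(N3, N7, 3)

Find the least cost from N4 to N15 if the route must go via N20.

32 hops' cost

Shortest N4→N20: N4–N26–N37–N20 = 20
Shortest N20→N15: N20–N29–N15 = 12
Total via N20: 20 + 12 = 32 hops' cost.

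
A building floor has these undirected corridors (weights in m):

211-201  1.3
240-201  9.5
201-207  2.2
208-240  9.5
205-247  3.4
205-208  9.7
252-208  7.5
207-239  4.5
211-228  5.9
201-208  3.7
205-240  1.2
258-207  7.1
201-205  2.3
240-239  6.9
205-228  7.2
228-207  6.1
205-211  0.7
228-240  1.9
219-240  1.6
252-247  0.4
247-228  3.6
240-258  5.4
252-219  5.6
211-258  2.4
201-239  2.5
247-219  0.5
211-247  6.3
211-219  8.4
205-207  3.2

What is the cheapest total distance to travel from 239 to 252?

8.2 m

Settle nodes by increasing distance from 239:
239: 0
201: 2.5  (via 239)
211: 3.8  (via 201)
205: 4.5  (via 211)
207: 4.5  (via 239)
240: 5.7  (via 205)
208: 6.2  (via 201)
258: 6.2  (via 211)
219: 7.3  (via 240)
228: 7.6  (via 240)
247: 7.8  (via 219)
252: 8.2  (via 247)
Shortest route: 239–201–211–205–240–219–247–252 = 8.2 m.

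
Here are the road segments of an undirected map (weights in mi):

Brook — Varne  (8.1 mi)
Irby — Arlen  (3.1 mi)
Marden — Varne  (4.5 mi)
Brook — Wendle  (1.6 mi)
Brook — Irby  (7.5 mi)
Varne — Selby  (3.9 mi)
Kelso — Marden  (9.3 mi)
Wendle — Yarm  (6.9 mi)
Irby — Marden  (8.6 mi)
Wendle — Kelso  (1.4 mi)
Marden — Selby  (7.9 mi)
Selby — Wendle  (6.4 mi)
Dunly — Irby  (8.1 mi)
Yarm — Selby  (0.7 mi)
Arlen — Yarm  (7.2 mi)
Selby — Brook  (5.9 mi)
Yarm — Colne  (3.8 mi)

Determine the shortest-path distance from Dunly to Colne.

Compare a few routes:
Dunly–Irby–Brook–Wendle–Yarm–Colne: 8.1+7.5+1.6+6.9+3.8 = 27.9
Dunly–Irby–Brook–Selby–Yarm–Colne: 8.1+7.5+5.9+0.7+3.8 = 26
Dunly–Irby–Arlen–Yarm–Colne: 8.1+3.1+7.2+3.8 = 22.2
The minimum is 22.2 mi via Dunly–Irby–Arlen–Yarm–Colne.

22.2 mi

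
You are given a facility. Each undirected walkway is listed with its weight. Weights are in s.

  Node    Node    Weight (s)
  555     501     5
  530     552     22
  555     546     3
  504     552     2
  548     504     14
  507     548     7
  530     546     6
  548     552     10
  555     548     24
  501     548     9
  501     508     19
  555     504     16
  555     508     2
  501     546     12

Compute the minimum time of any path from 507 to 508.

Enumerating some paths:
507–548–501–555–508: 7+9+5+2 = 23
507–548–555–508: 7+24+2 = 33
507–548–501–546–555–508: 7+9+12+3+2 = 33
Cheapest is 507–548–501–555–508 at 23 s.

23 s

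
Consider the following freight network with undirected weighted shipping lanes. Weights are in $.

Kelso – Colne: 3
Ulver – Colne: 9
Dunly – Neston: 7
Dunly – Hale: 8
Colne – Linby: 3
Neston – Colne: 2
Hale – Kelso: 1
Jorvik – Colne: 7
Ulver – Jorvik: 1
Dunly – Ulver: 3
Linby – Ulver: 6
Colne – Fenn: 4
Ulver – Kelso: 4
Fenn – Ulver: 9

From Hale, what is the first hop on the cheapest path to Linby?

Enumerating some paths:
Hale - Kelso - Colne - Linby: 1+3+3 = 7
Hale - Kelso - Ulver - Linby: 1+4+6 = 11
Hale - Kelso - Ulver - Jorvik - Colne - Linby: 1+4+1+7+3 = 16
Cheapest is Hale - Kelso - Colne - Linby at $7.
So from Hale the first move is to Kelso.

Kelso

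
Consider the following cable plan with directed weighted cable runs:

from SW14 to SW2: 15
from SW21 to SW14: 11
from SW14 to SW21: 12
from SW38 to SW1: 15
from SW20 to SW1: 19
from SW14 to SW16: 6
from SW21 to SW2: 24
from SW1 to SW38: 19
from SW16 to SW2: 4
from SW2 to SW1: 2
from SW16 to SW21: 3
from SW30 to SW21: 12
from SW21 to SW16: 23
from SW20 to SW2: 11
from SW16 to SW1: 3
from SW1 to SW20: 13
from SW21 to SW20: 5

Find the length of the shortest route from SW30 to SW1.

30

Candidate routes:
SW30 - SW21 - SW14 - SW16 - SW1: 12+11+6+3 = 32
SW30 - SW21 - SW20 - SW2 - SW1: 12+5+11+2 = 30
The minimum is 30 via SW30 - SW21 - SW20 - SW2 - SW1.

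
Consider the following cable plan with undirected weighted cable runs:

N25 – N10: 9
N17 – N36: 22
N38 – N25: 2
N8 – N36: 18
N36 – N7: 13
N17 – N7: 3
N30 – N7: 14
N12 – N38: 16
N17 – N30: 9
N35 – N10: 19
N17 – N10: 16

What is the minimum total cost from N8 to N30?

43

Shortest distances from N8:
N8: 0
N36: 18  (via N8)
N7: 31  (via N36)
N17: 34  (via N7)
N30: 43  (via N17)
Shortest route: N8–N36–N7–N17–N30 = 43.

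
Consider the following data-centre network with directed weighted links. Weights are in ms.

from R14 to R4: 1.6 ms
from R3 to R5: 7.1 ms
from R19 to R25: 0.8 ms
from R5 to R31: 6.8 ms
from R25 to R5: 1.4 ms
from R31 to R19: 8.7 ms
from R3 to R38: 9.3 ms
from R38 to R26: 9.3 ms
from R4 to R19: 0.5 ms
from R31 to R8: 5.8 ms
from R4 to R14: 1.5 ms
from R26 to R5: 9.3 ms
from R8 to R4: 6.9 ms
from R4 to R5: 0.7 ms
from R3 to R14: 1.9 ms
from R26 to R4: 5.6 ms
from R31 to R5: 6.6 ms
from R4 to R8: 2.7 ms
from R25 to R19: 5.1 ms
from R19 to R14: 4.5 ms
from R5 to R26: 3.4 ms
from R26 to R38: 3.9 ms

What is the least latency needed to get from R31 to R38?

Shortest distances from R31:
R31: 0
R8: 5.8  (via R31)
R5: 6.6  (via R31)
R19: 8.7  (via R31)
R25: 9.5  (via R19)
R26: 10  (via R5)
R4: 12.7  (via R8)
R14: 13.2  (via R19)
R38: 13.9  (via R26)
Shortest route: R31–R5–R26–R38 = 13.9 ms.

13.9 ms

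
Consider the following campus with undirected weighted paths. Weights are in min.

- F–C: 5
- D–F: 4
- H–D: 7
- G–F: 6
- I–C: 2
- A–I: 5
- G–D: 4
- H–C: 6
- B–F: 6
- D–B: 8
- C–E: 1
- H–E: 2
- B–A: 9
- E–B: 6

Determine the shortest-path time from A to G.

Settle nodes by increasing distance from A:
A: 0
I: 5  (via A)
C: 7  (via I)
E: 8  (via C)
B: 9  (via A)
H: 10  (via E)
F: 12  (via C)
D: 16  (via F)
G: 18  (via F)
Shortest route: A → I → C → F → G = 18 min.

18 min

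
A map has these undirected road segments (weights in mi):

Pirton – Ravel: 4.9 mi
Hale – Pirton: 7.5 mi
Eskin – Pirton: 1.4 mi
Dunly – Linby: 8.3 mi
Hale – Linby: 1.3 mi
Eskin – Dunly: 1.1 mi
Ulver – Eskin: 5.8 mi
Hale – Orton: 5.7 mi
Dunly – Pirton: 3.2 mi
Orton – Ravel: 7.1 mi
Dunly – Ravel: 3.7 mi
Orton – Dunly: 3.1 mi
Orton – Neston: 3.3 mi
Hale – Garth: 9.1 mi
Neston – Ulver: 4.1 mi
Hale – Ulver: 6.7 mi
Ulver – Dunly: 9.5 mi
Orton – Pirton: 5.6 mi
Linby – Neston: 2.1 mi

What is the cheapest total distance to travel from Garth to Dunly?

17.9 mi

Candidate routes:
Garth–Hale–Linby–Dunly: 9.1+1.3+8.3 = 18.7
Garth–Hale–Orton–Dunly: 9.1+5.7+3.1 = 17.9
The minimum is 17.9 mi via Garth–Hale–Orton–Dunly.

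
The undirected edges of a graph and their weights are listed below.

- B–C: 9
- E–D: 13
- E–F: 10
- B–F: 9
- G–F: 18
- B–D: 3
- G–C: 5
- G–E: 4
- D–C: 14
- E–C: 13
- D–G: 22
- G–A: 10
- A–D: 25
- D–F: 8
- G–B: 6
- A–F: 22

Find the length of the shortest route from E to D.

Candidate routes:
E–D: 13 = 13
E–G–C–B–D: 4+5+9+3 = 21
E–F–D: 10+8 = 18
Cheapest is E–D at 13.

13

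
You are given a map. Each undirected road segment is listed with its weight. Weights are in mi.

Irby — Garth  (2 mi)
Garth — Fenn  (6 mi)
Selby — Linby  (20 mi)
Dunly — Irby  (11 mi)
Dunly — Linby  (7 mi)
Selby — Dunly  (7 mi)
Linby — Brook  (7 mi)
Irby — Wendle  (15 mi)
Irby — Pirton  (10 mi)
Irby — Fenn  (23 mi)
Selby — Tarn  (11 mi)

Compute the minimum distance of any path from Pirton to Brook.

35 mi

Settle nodes by increasing distance from Pirton:
Pirton: 0
Irby: 10  (via Pirton)
Garth: 12  (via Irby)
Fenn: 18  (via Garth)
Dunly: 21  (via Irby)
Wendle: 25  (via Irby)
Linby: 28  (via Dunly)
Selby: 28  (via Dunly)
Brook: 35  (via Linby)
Shortest route: Pirton–Irby–Dunly–Linby–Brook = 35 mi.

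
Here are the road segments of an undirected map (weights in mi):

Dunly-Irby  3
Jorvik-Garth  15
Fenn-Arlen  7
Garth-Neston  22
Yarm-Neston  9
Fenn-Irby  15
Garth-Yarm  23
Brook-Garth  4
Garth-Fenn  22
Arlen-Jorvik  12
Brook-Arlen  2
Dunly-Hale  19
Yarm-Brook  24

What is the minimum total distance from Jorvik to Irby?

34 mi

Compare a few routes:
Jorvik - Garth - Fenn - Irby: 15+22+15 = 52
Jorvik - Garth - Brook - Arlen - Fenn - Irby: 15+4+2+7+15 = 43
Jorvik - Arlen - Fenn - Irby: 12+7+15 = 34
The minimum is 34 mi via Jorvik - Arlen - Fenn - Irby.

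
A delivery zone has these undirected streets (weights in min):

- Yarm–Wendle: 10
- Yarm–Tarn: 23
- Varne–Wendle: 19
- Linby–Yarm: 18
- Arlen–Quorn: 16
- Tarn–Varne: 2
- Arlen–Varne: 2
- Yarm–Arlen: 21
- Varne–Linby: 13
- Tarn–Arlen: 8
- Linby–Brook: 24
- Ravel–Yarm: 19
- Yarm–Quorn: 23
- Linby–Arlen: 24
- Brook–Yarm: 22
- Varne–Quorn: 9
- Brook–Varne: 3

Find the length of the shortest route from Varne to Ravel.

42 min

Shortest distances from Varne:
Varne: 0
Tarn: 2  (via Varne)
Arlen: 2  (via Varne)
Brook: 3  (via Varne)
Quorn: 9  (via Varne)
Linby: 13  (via Varne)
Wendle: 19  (via Varne)
Yarm: 23  (via Arlen)
Ravel: 42  (via Yarm)
Shortest route: Varne–Arlen–Yarm–Ravel = 42 min.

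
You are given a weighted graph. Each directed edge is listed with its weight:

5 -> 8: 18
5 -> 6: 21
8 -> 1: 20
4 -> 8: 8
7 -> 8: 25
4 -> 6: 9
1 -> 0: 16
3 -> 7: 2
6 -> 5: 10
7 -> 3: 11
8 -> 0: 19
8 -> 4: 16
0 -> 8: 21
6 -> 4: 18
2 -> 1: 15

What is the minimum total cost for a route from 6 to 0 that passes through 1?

62

Shortest 6→1: 6 → 4 → 8 → 1 = 46
Shortest 1→0: 1 → 0 = 16
Total via 1: 46 + 16 = 62.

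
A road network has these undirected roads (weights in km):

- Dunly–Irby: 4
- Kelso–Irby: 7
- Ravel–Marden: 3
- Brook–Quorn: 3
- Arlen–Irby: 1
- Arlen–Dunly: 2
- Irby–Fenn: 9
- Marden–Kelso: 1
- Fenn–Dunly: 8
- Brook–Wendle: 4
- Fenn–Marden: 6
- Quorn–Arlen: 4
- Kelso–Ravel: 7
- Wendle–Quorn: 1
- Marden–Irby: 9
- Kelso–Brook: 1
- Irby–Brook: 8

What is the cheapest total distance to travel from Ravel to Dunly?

14 km

Settle nodes by increasing distance from Ravel:
Ravel: 0
Marden: 3  (via Ravel)
Kelso: 4  (via Marden)
Brook: 5  (via Kelso)
Quorn: 8  (via Brook)
Wendle: 9  (via Brook)
Fenn: 9  (via Marden)
Irby: 11  (via Kelso)
Arlen: 12  (via Quorn)
Dunly: 14  (via Arlen)
Shortest route: Ravel → Marden → Kelso → Brook → Quorn → Arlen → Dunly = 14 km.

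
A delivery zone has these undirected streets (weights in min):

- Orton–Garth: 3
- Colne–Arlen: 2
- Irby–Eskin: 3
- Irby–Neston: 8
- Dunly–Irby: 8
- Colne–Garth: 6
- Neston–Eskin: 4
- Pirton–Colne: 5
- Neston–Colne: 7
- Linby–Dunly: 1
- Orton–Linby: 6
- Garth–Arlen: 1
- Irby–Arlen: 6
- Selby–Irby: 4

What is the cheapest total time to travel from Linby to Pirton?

17 min

Enumerating some paths:
Linby - Orton - Garth - Arlen - Colne - Pirton: 6+3+1+2+5 = 17
Linby - Orton - Garth - Colne - Pirton: 6+3+6+5 = 20
Linby - Dunly - Irby - Arlen - Colne - Pirton: 1+8+6+2+5 = 22
The minimum is 17 min via Linby - Orton - Garth - Arlen - Colne - Pirton.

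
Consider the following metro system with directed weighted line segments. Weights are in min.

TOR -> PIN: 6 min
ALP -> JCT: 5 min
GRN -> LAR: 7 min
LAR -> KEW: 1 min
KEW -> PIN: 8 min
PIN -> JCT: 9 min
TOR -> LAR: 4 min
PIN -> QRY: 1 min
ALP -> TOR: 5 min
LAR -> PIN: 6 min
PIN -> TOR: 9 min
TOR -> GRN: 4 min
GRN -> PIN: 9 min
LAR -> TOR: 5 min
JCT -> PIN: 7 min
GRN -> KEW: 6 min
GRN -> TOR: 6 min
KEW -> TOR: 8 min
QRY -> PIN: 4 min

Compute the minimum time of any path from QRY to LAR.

Settle nodes by increasing distance from QRY:
QRY: 0
PIN: 4  (via QRY)
TOR: 13  (via PIN)
JCT: 13  (via PIN)
LAR: 17  (via TOR)
Shortest route: QRY → PIN → TOR → LAR = 17 min.

17 min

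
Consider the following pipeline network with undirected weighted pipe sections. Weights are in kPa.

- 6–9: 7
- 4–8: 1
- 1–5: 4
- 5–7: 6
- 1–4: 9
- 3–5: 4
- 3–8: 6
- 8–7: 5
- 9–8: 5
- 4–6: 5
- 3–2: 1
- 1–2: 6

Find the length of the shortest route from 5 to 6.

16 kPa

Candidate routes:
5–7–8–4–6: 6+5+1+5 = 17
5–3–8–4–6: 4+6+1+5 = 16
The minimum is 16 kPa via 5–3–8–4–6.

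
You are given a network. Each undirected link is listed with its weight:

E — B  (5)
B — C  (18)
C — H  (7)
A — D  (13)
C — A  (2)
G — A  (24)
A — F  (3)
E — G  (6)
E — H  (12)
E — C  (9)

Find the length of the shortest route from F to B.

19

Shortest distances from F:
F: 0
A: 3  (via F)
C: 5  (via A)
H: 12  (via C)
E: 14  (via C)
D: 16  (via A)
B: 19  (via E)
Shortest route: F–A–C–E–B = 19.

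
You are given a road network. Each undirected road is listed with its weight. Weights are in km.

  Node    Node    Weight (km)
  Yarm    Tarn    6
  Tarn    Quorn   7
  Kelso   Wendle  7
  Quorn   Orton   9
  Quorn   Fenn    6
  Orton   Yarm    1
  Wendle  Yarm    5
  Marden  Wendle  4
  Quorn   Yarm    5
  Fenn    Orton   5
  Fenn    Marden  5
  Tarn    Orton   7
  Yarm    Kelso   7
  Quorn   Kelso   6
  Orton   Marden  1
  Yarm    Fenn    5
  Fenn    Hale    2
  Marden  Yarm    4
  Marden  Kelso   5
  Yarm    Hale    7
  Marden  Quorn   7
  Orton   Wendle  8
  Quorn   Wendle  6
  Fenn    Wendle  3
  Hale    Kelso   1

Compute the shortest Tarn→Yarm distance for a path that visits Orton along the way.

8 km

Shortest Tarn→Orton: Tarn → Orton = 7
Shortest Orton→Yarm: Orton → Yarm = 1
Total via Orton: 7 + 1 = 8 km.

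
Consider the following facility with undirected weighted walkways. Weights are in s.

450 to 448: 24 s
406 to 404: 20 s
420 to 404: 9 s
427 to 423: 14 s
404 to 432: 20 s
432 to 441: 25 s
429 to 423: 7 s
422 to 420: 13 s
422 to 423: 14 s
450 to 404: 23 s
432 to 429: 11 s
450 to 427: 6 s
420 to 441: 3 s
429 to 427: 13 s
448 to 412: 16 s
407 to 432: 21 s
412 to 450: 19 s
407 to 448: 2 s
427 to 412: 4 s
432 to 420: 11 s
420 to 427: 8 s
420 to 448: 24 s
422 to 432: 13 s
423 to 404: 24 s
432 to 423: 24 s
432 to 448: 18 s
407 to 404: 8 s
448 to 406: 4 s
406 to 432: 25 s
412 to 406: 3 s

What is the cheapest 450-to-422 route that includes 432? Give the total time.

38 s

Shortest 450→432: 450 → 427 → 420 → 432 = 25
Best 432 to 422: 432 → 422 costing 13
Total via 432: 25 + 13 = 38 s.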